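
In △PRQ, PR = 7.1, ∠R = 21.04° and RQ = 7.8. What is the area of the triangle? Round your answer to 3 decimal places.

area ≈ 9.941

Area = ½·PR·RQ·sin R ≈ 9.9413.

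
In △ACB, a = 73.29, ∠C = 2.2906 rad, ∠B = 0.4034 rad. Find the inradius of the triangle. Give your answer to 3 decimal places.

The third angle is ∠A = π − ∠C − ∠B = 0.4476 rad.
Law of sines: c = a·sin C/sin A ≈ 127.33.
Law of sines: b = a·sin B/sin A ≈ 66.474.
Area = ½·a·c·sin B ≈ 1831.7.
Semiperimeter s = (73.29+127.33+66.474)/2 = 133.55.
Inradius = area/s = 1831.7/133.55 ≈ 13.715.

r ≈ 13.715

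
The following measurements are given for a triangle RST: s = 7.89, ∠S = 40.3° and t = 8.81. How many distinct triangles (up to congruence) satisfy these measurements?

t·sin S = 8.81·sin(40.3°) ≈ 5.698.
Since t sin S < s < t (5.698 < 7.89 < 8.81), two triangles exist.

2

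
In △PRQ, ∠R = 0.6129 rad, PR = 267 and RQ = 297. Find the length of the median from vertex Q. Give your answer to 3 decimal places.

By the law of cosines, QP² = PR² + RQ² − 2·PR·RQ·cos R = 29767, so QP ≈ 172.53.
Median from Q: ½√(2·RQ² + 2·QP² − PR²) ≈ 202.89.

m_Q ≈ 202.894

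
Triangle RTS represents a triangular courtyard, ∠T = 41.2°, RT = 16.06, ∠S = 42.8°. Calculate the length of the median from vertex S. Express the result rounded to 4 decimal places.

m_S ≈ 18.2490

The third angle is ∠R = 180° − ∠T − ∠S = 96.00°.
Law of sines: TS = RT·sin R/sin S ≈ 23.508.
Law of sines: SR = RT·sin T/sin S ≈ 15.569.
Median from S: ½√(2·TS² + 2·SR² − RT²) ≈ 18.249.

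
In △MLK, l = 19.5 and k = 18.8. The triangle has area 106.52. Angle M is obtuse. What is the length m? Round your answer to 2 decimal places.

From area = ½·l·k·sin M, we get sin M = 2·area/(l·k) ≈ 0.58112.
Taking the obtuse solution, ∠M ≈ 144.47°.
Law of cosines then gives m ≈ 36.474.

36.47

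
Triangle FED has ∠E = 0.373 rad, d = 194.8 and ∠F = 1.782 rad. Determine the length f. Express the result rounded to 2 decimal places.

The third angle is ∠D = π − ∠F − ∠E = 0.987 rad.
Law of sines: f = d·sin F/sin D ≈ 228.34.

228.34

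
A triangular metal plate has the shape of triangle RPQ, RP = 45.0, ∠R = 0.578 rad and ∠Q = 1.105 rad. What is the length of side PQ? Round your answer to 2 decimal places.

27.52

The third angle is ∠P = π − ∠Q − ∠R = 1.459 rad.
Law of sines: PQ = RP·sin R/sin Q ≈ 27.517.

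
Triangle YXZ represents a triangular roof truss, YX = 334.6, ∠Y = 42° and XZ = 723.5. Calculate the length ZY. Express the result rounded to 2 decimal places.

936.64

Law of sines: sin Z = YX·sin Y/XZ ≈ 0.30946.
Since XZ ≥ YX, only the acute value applies: ∠Z ≈ 18.03°.
Then ∠X = 180° − ∠Y − ∠Z ≈ 119.97°.
Law of sines gives ZY = XZ·sin X/sin Y ≈ 936.64.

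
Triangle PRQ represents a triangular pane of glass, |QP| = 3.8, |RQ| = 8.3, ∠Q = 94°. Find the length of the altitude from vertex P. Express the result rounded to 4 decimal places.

h_P ≈ 3.7907

By the law of cosines, |PR|² = |RQ|² + |QP|² − 2·|RQ|·|QP|·cos Q = 87.73, so |PR| ≈ 9.3664.
Area = ½·|RQ|·|QP|·sin Q ≈ 15.732.
The altitude from P has length 2·area/|RQ| ≈ 3.7907.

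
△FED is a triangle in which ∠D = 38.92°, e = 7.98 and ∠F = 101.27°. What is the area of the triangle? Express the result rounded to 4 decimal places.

area ≈ 30.6405

The third angle is ∠E = 180° − ∠D − ∠F = 39.81°.
Law of sines: f = e·sin F/sin E ≈ 12.224.
Law of sines: d = e·sin D/sin E ≈ 7.8303.
Area = ½·e·f·sin D ≈ 30.641.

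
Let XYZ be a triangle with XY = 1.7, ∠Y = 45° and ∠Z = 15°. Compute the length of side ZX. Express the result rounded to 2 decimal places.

4.64

The third angle is ∠X = 180° − ∠Y − ∠Z = 120.00°.
Law of sines: ZX = XY·sin Y/sin Z ≈ 4.6445.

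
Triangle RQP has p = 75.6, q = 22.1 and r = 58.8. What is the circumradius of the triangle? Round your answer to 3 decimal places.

51.610

By the law of cosines, cos R = (q² + p² − r²) / (2·q·p) ≈ 0.82188, so ∠R ≈ 34.73°.
Circumradius = r/(2 sin R) ≈ 51.61.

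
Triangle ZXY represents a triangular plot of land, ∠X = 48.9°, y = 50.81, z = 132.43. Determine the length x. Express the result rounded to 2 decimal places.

106.17

By the law of cosines, x² = y² + z² − 2·y·z·cos X = 11273, so x ≈ 106.17.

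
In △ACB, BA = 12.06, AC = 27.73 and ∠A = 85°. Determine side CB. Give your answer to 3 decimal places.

By the law of cosines, CB² = BA² + AC² − 2·BA·AC·cos A = 856.1, so CB ≈ 29.259.

29.259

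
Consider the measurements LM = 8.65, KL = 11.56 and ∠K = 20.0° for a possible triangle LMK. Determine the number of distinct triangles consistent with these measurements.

2

KL·sin K = 11.56·sin(20.0°) ≈ 3.954.
Since KL sin K < LM < KL (3.954 < 8.65 < 11.56), two triangles exist.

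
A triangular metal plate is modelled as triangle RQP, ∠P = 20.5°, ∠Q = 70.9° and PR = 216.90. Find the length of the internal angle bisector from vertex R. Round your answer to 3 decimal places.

83.950

The third angle is ∠R = 180° − ∠Q − ∠P = 88.60°.
Law of sines: QP = PR·sin R/sin Q ≈ 229.47.
Law of sines: RQ = PR·sin P/sin Q ≈ 80.385.
The bisector from R has length 2·PR·RQ·cos(∠R/2)/(PR+RQ) ≈ 83.95.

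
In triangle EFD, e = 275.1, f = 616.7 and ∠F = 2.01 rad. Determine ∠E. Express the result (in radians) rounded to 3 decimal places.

Law of sines: sin E = e·sin F/f ≈ 0.40375.
Since f ≥ e, only the acute value applies: ∠E ≈ 0.416 rad.
Then ∠D = π − ∠F − ∠E ≈ 0.716 rad.

0.416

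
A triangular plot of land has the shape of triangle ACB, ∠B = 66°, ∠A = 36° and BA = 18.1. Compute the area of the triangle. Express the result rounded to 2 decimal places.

The third angle is ∠C = 180° − ∠B − ∠A = 78.00°.
Law of sines: CB = BA·sin A/sin C ≈ 10.877.
Law of sines: AC = BA·sin B/sin C ≈ 16.905.
Area = ½·BA·CB·sin B ≈ 89.923.

area ≈ 89.92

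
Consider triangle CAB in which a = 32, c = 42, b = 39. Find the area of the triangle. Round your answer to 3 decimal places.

592.666

Semiperimeter s = (42 + 32 + 39)/2 = 56.5.
Heron's formula: area = √(56.5·14.5·24.5·17.5) ≈ 592.67.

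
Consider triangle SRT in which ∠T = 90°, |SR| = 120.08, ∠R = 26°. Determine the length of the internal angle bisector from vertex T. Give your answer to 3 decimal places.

t_T ≈ 50.038

The third angle is ∠S = 180° − ∠R − ∠T = 64.00°.
Law of sines: |RT| = |SR|·sin S/sin T ≈ 107.93.
Law of sines: |TS| = |SR|·sin R/sin T ≈ 52.64.
The bisector from T has length 2·|RT|·|TS|·cos(∠T/2)/(|RT|+|TS|) ≈ 50.038.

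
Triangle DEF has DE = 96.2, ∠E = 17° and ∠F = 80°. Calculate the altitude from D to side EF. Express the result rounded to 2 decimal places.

The third angle is ∠D = 180° − ∠E − ∠F = 83.00°.
Law of sines: EF = DE·sin D/sin F ≈ 96.956.
Law of sines: FD = DE·sin E/sin F ≈ 28.56.
Area = ½·DE·EF·sin E ≈ 1363.5.
The altitude from D has length 2·area/EF ≈ 28.126.

28.13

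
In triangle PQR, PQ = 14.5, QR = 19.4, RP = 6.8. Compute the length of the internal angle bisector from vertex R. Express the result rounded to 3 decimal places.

9.566

By the law of cosines, cos R = (QR² + RP² − PQ²) / (2·QR·RP) ≈ 0.80484, so ∠R ≈ 36.40°.
The bisector from R has length 2·QR·RP·cos(∠R/2)/(QR+RP) ≈ 9.5663.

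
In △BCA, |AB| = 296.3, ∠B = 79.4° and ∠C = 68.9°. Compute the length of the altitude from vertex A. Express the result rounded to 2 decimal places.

h_A ≈ 291.24

The third angle is ∠A = 180° − ∠B − ∠C = 31.70°.
Law of sines: |CA| = |AB|·sin B/sin C ≈ 312.17.
Law of sines: |BC| = |AB|·sin A/sin C ≈ 166.89.
Area = ½·|AB|·|CA|·sin A ≈ 24302.
The altitude from A has length 2·area/|BC| ≈ 291.24.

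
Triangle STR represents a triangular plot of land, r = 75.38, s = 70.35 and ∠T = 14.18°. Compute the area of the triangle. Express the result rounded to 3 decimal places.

area ≈ 649.533

Area = ½·r·s·sin T ≈ 649.53.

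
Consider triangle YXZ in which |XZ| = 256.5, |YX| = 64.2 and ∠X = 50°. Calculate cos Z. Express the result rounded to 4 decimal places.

0.9749

By the law of cosines, |ZY|² = |YX|² + |XZ|² − 2·|YX|·|XZ|·cos X = 48744, so |ZY| ≈ 220.78.
Law of cosines again: cos Z = (|XZ|² + |ZY|² − |YX|²)/(2·|XZ|·|ZY|) ≈ 0.97487, so ∠Z ≈ 12.87°.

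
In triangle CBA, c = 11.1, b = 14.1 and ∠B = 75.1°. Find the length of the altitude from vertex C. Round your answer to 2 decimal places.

11.60

Law of sines: sin C = c·sin B/b ≈ 0.76076.
Since b ≥ c, only the acute value applies: ∠C ≈ 49.53°.
Then ∠A = 180° − ∠B − ∠C ≈ 55.37°.
Law of sines gives a = b·sin A/sin B ≈ 12.005.
Area = ½·b·c·sin A ≈ 64.39.
The altitude from C has length 2·area/c ≈ 11.602.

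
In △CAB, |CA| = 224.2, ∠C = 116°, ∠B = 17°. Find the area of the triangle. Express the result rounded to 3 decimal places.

56505.866

The third angle is ∠A = 180° − ∠B − ∠C = 47.00°.
Law of sines: |AB| = |CA|·sin C/sin B ≈ 689.22.
Law of sines: |BC| = |CA|·sin A/sin B ≈ 560.83.
Area = ½·|CA|·|AB|·sin A ≈ 56506.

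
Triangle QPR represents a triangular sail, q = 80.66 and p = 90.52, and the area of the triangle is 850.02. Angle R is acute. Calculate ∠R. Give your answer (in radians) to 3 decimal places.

∠R ≈ 0.235 rad

From area = ½·q·p·sin R, we get sin R = 2·area/(q·p) ≈ 0.23284.
Taking the acute solution, ∠R ≈ 0.235 rad.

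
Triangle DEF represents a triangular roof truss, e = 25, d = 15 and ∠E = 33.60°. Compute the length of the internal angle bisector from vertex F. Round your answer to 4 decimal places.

t_F ≈ 8.3651

Law of sines: sin D = d·sin E/e ≈ 0.33203.
Since e ≥ d, only the acute value applies: ∠D ≈ 19.39°.
Then ∠F = 180° − ∠E − ∠D ≈ 127.01°.
Law of sines gives f = e·sin F/sin E ≈ 36.075.
The bisector from F has length 2·d·e·cos(∠F/2)/(d+e) ≈ 8.3651.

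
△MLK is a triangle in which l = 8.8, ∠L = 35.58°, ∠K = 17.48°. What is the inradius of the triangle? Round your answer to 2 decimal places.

The third angle is ∠M = 180° − ∠L − ∠K = 126.94°.
Law of sines: m = l·sin M/sin L ≈ 12.088.
Law of sines: k = l·sin K/sin L ≈ 4.543.
Area = ½·l·m·sin K ≈ 15.977.
Semiperimeter s = (12.088+8.8+4.543)/2 = 12.716.
Inradius = area/s = 15.977/12.716 ≈ 1.2564.

1.26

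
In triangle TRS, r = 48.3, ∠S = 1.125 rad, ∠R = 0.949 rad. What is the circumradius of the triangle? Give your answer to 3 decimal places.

The third angle is ∠T = π − ∠R − ∠S = 1.068 rad.
Law of sines: t = r·sin T/sin R ≈ 52.056.
Law of sines: s = r·sin S/sin R ≈ 53.614.
Circumradius = r/(2 sin R) ≈ 29.711.

29.711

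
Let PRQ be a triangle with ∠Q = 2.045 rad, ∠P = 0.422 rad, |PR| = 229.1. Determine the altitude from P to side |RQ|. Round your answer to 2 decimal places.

143.09

The third angle is ∠R = π − ∠Q − ∠P = 0.675 rad.
Law of sines: |RQ| = |PR|·sin P/sin Q ≈ 105.47.
Law of sines: |QP| = |PR|·sin R/sin Q ≈ 160.84.
Area = ½·|PR|·|RQ|·sin R ≈ 7546.2.
The altitude from P has length 2·area/|RQ| ≈ 143.09.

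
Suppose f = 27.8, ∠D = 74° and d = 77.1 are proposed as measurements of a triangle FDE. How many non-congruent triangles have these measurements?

f·sin D = 27.8·sin(74°) ≈ 26.72.
Since d ≥ f, exactly one triangle exists.

1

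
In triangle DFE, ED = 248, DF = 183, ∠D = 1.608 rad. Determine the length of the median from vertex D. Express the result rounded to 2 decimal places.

By the law of cosines, FE² = ED² + DF² − 2·ED·DF·cos D = 98369, so FE ≈ 313.64.
Median from D: ½√(2·ED² + 2·DF² − FE²) ≈ 151.34.

151.34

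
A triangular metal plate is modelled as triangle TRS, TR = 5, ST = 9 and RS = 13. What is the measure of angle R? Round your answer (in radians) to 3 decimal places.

By the law of cosines, cos R = (TR² + RS² − ST²) / (2·TR·RS) ≈ 0.86923, so ∠R ≈ 0.517 rad.

∠R ≈ 0.517 rad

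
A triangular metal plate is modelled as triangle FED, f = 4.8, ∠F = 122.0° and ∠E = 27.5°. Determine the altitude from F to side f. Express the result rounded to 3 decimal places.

The third angle is ∠D = 180° − ∠F − ∠E = 30.50°.
Law of sines: e = f·sin E/sin F ≈ 2.6135.
Law of sines: d = f·sin D/sin F ≈ 2.8727.
Area = ½·f·e·sin D ≈ 3.1835.
The altitude from F has length 2·area/f ≈ 1.3265.

h_F ≈ 1.326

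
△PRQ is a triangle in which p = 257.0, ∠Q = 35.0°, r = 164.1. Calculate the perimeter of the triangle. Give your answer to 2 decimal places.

By the law of cosines, q² = p² + r² − 2·p·r·cos Q = 23884, so q ≈ 154.55.
Semiperimeter s = (257+164.1+154.55)/2 = 287.82.
Perimeter = 257 + 164.1 + 154.55 = 575.65.

perimeter ≈ 575.65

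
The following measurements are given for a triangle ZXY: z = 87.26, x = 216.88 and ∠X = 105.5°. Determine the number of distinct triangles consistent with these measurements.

z·sin X = 87.26·sin(105.5°) ≈ 84.09.
Since ∠X is not acute, a triangle exists only if x > z; here x > z, so there is exactly one triangle.

1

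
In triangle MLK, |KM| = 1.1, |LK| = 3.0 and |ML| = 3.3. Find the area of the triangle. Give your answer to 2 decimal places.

1.64

Semiperimeter s = (3 + 1.1 + 3.3)/2 = 3.7.
Heron's formula: area = √(3.7·0.7·2.6·0.4) ≈ 1.6412.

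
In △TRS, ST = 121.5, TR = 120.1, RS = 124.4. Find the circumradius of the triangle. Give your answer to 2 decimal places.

70.46

By the law of cosines, cos T = (ST² + TR² − RS²) / (2·ST·TR) ≈ 0.46980, so ∠T ≈ 61.98°.
Circumradius = RS/(2 sin T) ≈ 70.46.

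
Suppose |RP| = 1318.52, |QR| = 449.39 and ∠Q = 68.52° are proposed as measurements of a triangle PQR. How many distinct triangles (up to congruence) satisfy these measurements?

|QR|·sin Q = 449.39·sin(68.52°) ≈ 418.2.
Since |RP| ≥ |QR|, exactly one triangle exists.

1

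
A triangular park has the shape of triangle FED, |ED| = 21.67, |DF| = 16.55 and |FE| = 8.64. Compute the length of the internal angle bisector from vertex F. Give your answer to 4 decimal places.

6.0968

By the law of cosines, cos F = (|DF|² + |FE|² − |ED|²) / (2·|DF|·|FE|) ≈ -0.42323, so ∠F ≈ 115.04°.
The bisector from F has length 2·|DF|·|FE|·cos(∠F/2)/(|DF|+|FE|) ≈ 6.0968.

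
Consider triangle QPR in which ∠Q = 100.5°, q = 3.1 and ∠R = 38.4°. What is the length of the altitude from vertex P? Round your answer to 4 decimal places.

1.9256

The third angle is ∠P = 180° − ∠R − ∠Q = 41.10°.
Law of sines: p = q·sin P/sin Q ≈ 2.0726.
Law of sines: r = q·sin R/sin Q ≈ 1.9584.
Area = ½·q·p·sin R ≈ 1.9954.
The altitude from P has length 2·area/p ≈ 1.9256.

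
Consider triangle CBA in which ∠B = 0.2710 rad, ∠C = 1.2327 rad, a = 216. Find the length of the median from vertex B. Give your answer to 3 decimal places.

The third angle is ∠A = π − ∠C − ∠B = 1.6379 rad.
Law of sines: c = a·sin C/sin A ≈ 204.23.
Law of sines: b = a·sin B/sin A ≈ 57.953.
Median from B: ½√(2·a² + 2·c² − b²) ≈ 208.19.

208.191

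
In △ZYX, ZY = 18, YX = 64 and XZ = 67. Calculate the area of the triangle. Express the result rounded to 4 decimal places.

Semiperimeter s = (64 + 67 + 18)/2 = 74.5.
Heron's formula: area = √(74.5·10.5·7.5·56.5) ≈ 575.74.

area ≈ 575.7416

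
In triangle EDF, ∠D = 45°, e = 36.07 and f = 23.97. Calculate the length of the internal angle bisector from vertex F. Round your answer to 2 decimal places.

t_F ≈ 27.97

By the law of cosines, d² = f² + e² − 2·f·e·cos D = 652.88, so d ≈ 25.552.
Law of cosines again: cos F = (e² + d² − f²)/(2·e·d) ≈ 0.74832, so ∠F ≈ 41.56°.
The bisector from F has length 2·e·d·cos(∠F/2)/(e+d) ≈ 27.968.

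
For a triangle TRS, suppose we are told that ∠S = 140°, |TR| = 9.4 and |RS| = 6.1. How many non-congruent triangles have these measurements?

|RS|·sin S = 6.1·sin(140°) ≈ 3.921.
Since ∠S is not acute, a triangle exists only if |TR| > |RS|; here |TR| > |RS|, so there is exactly one triangle.

1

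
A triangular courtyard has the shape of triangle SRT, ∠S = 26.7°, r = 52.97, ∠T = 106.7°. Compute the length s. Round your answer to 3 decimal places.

The third angle is ∠R = 180° − ∠T − ∠S = 46.60°.
Law of sines: s = r·sin S/sin R ≈ 32.757.

32.757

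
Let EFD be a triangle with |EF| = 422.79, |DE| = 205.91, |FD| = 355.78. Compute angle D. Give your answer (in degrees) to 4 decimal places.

By the law of cosines, cos D = (|FD|² + |DE|² − |EF|²) / (2·|FD|·|DE|) ≈ -0.06670, so ∠D ≈ 93.82°.

93.8246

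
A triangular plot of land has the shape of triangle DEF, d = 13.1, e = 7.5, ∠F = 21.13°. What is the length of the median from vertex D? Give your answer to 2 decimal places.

By the law of cosines, f² = d² + e² − 2·d·e·cos F = 44.572, so f ≈ 6.6762.
Median from D: ½√(2·e² + 2·f² − d²) ≈ 2.7401.

2.74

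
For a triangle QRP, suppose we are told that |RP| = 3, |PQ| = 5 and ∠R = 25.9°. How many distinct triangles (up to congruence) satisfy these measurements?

|RP|·sin R = 3·sin(25.9°) ≈ 1.31.
Since |PQ| ≥ |RP|, exactly one triangle exists.

1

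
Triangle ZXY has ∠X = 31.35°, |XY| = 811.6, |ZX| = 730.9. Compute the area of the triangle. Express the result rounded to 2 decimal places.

Area = ½·|ZX|·|XY|·sin X ≈ 1.5431e+05.

area ≈ 154310.07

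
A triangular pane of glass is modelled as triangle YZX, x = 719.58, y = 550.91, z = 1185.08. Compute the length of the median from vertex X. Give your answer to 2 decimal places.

851.18

Median from X: ½√(2·y² + 2·z² − x²) ≈ 851.18.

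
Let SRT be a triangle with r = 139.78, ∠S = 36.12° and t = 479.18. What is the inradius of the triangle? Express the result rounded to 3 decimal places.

By the law of cosines, s² = r² + t² − 2·r·t·cos S = 1.4094e+05, so s ≈ 375.42.
Area = ½·r·t·sin S ≈ 19742.
Semiperimeter p = (375.42+139.78+479.18)/2 = 497.19.
Inradius = area/p = 19742/497.19 ≈ 39.706.

39.706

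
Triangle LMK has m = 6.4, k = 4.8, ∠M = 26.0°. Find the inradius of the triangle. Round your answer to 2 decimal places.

Law of sines: sin K = k·sin M/m ≈ 0.32878.
Since m ≥ k, only the acute value applies: ∠K ≈ 19.19°.
Then ∠L = 180° − ∠M − ∠K ≈ 134.81°.
Law of sines gives l = m·sin L/sin M ≈ 10.358.
Area = ½·m·k·sin L ≈ 10.898.
Semiperimeter s = (10.358+6.4+4.8)/2 = 10.779.
Inradius = area/s = 10.898/10.779 ≈ 1.011.

1.01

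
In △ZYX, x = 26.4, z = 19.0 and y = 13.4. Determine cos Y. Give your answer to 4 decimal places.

0.8756

By the law of cosines, cos Y = (x² + z² − y²) / (2·x·z) ≈ 0.87560, so ∠Y ≈ 28.88°.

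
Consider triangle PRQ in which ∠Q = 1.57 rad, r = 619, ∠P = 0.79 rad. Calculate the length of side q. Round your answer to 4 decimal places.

878.7484

The third angle is ∠R = π − ∠Q − ∠P = 0.782 rad.
Law of sines: q = r·sin Q/sin R ≈ 878.75.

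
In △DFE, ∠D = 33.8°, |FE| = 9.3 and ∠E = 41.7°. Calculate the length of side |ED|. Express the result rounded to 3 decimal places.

The third angle is ∠F = 180° − ∠E − ∠D = 104.50°.
Law of sines: |ED| = |FE|·sin F/sin D ≈ 16.185.

16.185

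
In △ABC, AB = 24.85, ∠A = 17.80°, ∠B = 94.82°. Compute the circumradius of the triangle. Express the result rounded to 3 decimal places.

The third angle is ∠C = 180° − ∠A − ∠B = 67.38°.
Law of sines: BC = AB·sin A/sin C ≈ 8.2296.
Law of sines: CA = AB·sin B/sin C ≈ 26.826.
Circumradius = AB/(2 sin C) ≈ 13.46.

13.460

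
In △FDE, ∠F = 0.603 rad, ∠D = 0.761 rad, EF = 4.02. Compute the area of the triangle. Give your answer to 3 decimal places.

6.503

The third angle is ∠E = π − ∠F − ∠D = 1.778 rad.
Law of sines: DE = EF·sin F/sin D ≈ 3.3058.
Law of sines: FD = EF·sin E/sin D ≈ 5.7049.
Area = ½·EF·DE·sin E ≈ 6.503.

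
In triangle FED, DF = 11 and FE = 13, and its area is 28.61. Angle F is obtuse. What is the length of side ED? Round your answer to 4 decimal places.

From area = ½·DF·FE·sin F, we get sin F = 2·area/(DF·FE) ≈ 0.40014.
Taking the obtuse solution, ∠F ≈ 156.41°.
Law of cosines then gives ED ≈ 23.497.

23.4969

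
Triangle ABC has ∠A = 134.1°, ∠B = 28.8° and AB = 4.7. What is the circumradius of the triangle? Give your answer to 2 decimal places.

The third angle is ∠C = 180° − ∠A − ∠B = 17.10°.
Law of sines: BC = AB·sin A/sin C ≈ 11.479.
Law of sines: CA = AB·sin B/sin C ≈ 7.7004.
Circumradius = AB/(2 sin C) ≈ 7.9921.

7.99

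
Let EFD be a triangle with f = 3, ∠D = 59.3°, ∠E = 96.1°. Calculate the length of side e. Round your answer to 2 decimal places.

The third angle is ∠F = 180° − ∠D − ∠E = 24.60°.
Law of sines: e = f·sin E/sin F ≈ 7.1659.

7.17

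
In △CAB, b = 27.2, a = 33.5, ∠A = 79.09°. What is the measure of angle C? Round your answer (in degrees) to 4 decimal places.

Law of sines: sin B = b·sin A/a ≈ 0.79727.
Since a ≥ b, only the acute value applies: ∠B ≈ 52.87°.
Then ∠C = 180° − ∠A − ∠B ≈ 48.04°.

48.0403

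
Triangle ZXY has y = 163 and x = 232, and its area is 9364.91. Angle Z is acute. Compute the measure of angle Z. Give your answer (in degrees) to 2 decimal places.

From area = ½·x·y·sin Z, we get sin Z = 2·area/(x·y) ≈ 0.49529.
Taking the acute solution, ∠Z ≈ 29.69°.

∠Z ≈ 29.69°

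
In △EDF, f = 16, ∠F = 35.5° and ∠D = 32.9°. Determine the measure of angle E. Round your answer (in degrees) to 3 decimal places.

The third angle is ∠E = 180° − ∠D − ∠F = 111.60°.

∠E ≈ 111.600°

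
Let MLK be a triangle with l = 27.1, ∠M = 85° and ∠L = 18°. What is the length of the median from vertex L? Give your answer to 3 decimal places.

The third angle is ∠K = 180° − ∠M − ∠L = 77.00°.
Law of sines: m = l·sin M/sin L ≈ 87.364.
Law of sines: k = l·sin K/sin L ≈ 85.45.
Median from L: ½√(2·k² + 2·m² − l²) ≈ 85.343.

m_L ≈ 85.343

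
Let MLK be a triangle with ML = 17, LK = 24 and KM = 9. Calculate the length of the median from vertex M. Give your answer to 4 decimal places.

6.4031

Median from M: ½√(2·KM² + 2·ML² − LK²) ≈ 6.4031.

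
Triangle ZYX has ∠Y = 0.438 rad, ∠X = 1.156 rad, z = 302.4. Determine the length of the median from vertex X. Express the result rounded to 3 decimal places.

The third angle is ∠Z = π − ∠Y − ∠X = 1.548 rad.
Law of sines: y = z·sin Y/sin Z ≈ 128.29.
Law of sines: x = z·sin X/sin Z ≈ 276.83.
Median from X: ½√(2·z² + 2·y² − x²) ≈ 186.53.

m_X ≈ 186.530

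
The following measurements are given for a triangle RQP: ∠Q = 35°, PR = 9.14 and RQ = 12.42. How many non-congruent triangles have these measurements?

RQ·sin Q = 12.42·sin(35°) ≈ 7.124.
Since RQ sin Q < PR < RQ (7.124 < 9.14 < 12.42), two triangles exist.

2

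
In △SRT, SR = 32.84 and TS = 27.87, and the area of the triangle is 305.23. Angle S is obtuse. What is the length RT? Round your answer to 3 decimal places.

56.737

From area = ½·TS·SR·sin S, we get sin S = 2·area/(TS·SR) ≈ 0.66699.
Taking the obtuse solution, ∠S ≈ 138.17°.
Law of cosines then gives RT ≈ 56.737.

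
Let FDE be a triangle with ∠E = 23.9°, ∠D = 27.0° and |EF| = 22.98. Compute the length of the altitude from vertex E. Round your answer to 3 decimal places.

The third angle is ∠F = 180° − ∠D − ∠E = 129.10°.
Law of sines: |DE| = |EF|·sin F/sin D ≈ 39.282.
Law of sines: |FD| = |EF|·sin E/sin D ≈ 20.507.
Area = ½·|EF|·|DE|·sin E ≈ 182.86.
The altitude from E has length 2·area/|FD| ≈ 17.834.

h_E ≈ 17.834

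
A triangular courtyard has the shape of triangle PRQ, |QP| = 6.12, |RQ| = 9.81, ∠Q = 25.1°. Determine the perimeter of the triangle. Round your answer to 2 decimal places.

20.93

By the law of cosines, |PR|² = |RQ|² + |QP|² − 2·|RQ|·|QP|·cos Q = 24.955, so |PR| ≈ 4.9955.
Semiperimeter s = (9.81+6.12+4.9955)/2 = 10.463.
Perimeter = 9.81 + 6.12 + 4.9955 = 20.925.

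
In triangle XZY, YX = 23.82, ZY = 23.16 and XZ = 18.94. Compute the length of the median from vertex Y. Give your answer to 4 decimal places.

m_Y ≈ 21.4990

Median from Y: ½√(2·ZY² + 2·YX² − XZ²) ≈ 21.499.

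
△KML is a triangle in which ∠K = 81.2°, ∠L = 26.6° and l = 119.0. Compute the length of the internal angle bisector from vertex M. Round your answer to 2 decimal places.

t_M ≈ 132.34

The third angle is ∠M = 180° − ∠L − ∠K = 72.20°.
Law of sines: k = l·sin K/sin L ≈ 262.64.
Law of sines: m = l·sin M/sin L ≈ 253.05.
The bisector from M has length 2·l·k·cos(∠M/2)/(l+k) ≈ 132.34.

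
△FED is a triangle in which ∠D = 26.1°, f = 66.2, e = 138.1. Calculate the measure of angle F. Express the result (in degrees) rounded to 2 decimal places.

∠F ≈ 20.32°

By the law of cosines, d² = f² + e² − 2·f·e·cos D = 7034.1, so d ≈ 83.87.
Law of cosines again: cos F = (e² + d² − f²)/(2·e·d) ≈ 0.93777, so ∠F ≈ 20.32°.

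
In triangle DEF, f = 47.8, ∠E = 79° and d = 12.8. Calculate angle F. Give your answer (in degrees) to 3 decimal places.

By the law of cosines, e² = f² + d² − 2·f·d·cos E = 2215.2, so e ≈ 47.066.
Law of cosines again: cos F = (d² + e² − f²)/(2·d·e) ≈ 0.07817, so ∠F ≈ 85.52°.

∠F ≈ 85.516°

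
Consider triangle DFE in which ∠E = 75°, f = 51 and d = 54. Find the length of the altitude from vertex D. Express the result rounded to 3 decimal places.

By the law of cosines, e² = d² + f² − 2·d·f·cos E = 4091.4, so e ≈ 63.964.
Area = ½·d·f·sin E ≈ 1330.1.
The altitude from D has length 2·area/d ≈ 49.262.

49.262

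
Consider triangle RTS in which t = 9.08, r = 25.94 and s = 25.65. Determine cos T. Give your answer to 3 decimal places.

0.938

By the law of cosines, cos T = (s² + r² − t²) / (2·s·r) ≈ 0.93811, so ∠T ≈ 20.26°.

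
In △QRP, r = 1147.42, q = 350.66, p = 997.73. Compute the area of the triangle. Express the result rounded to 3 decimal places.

Semiperimeter s = (350.66 + 1147.4 + 997.73)/2 = 1247.9.
Heron's formula: area = √(1247.9·897.25·100.49·250.18) ≈ 1.6777e+05.

area ≈ 167771.759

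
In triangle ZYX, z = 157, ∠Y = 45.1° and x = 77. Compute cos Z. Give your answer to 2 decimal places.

cos Z ≈ -0.29

By the law of cosines, y² = x² + z² − 2·x·z·cos Y = 13511, so y ≈ 116.24.
Law of cosines again: cos Z = (y² + x² − z²)/(2·y·x) ≈ -0.29097, so ∠Z ≈ 106.92°.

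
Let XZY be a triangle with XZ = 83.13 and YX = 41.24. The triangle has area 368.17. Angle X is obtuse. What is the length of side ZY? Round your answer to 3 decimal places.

From area = ½·YX·XZ·sin X, we get sin X = 2·area/(YX·XZ) ≈ 0.21478.
Taking the obtuse solution, ∠X ≈ 2.9251 rad.
Law of cosines then gives ZY ≈ 123.72.

123.725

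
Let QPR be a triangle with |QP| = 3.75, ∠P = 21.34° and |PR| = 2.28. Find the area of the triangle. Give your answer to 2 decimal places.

Area = ½·|QP|·|PR|·sin P ≈ 1.5557.

1.56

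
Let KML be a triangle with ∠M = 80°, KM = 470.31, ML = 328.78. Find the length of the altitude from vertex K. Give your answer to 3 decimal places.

463.165

By the law of cosines, LK² = KM² + ML² − 2·KM·ML·cos M = 2.7559e+05, so LK ≈ 524.96.
Area = ½·KM·ML·sin M ≈ 76140.
The altitude from K has length 2·area/ML ≈ 463.16.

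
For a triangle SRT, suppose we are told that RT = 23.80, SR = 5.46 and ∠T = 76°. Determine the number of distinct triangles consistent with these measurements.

0

RT·sin T = 23.80·sin(76°) ≈ 23.09.
Since SR = 5.46 < 23.09 = RT sin T, no triangle exists.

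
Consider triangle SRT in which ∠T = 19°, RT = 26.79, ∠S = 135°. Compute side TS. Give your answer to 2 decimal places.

The third angle is ∠R = 180° − ∠T − ∠S = 26.00°.
Law of sines: TS = RT·sin R/sin S ≈ 16.608.

16.61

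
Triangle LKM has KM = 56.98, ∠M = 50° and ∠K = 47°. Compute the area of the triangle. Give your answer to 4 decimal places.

The third angle is ∠L = 180° − ∠K − ∠M = 83.00°.
Law of sines: ML = KM·sin K/sin L ≈ 41.985.
Law of sines: LK = KM·sin M/sin L ≈ 43.977.
Area = ½·KM·ML·sin M ≈ 916.32.

area ≈ 916.3167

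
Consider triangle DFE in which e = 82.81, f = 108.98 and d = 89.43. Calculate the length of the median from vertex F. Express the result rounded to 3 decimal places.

66.772

Median from F: ½√(2·e² + 2·d² − f²) ≈ 66.772.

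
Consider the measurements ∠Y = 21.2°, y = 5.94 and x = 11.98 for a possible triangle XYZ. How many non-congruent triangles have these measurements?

2

x·sin Y = 11.98·sin(21.2°) ≈ 4.332.
Since x sin Y < y < x (4.332 < 5.94 < 11.98), two triangles exist.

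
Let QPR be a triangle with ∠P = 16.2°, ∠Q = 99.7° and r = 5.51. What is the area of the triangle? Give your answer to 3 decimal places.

The third angle is ∠R = 180° − ∠Q − ∠P = 64.10°.
Law of sines: q = r·sin Q/sin R ≈ 6.0377.
Law of sines: p = r·sin P/sin R ≈ 1.7089.
Area = ½·r·q·sin P ≈ 4.6407.

area ≈ 4.641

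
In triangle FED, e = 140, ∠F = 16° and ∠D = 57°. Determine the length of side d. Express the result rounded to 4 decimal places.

122.7787

The third angle is ∠E = 180° − ∠D − ∠F = 107.00°.
Law of sines: d = e·sin D/sin E ≈ 122.78.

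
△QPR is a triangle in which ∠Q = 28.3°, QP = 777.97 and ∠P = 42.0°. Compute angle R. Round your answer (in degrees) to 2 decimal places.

∠R ≈ 109.70°

The third angle is ∠R = 180° − ∠Q − ∠P = 109.70°.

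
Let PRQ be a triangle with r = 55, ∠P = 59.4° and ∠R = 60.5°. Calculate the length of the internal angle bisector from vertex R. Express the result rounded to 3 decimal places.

The third angle is ∠Q = 180° − ∠P − ∠R = 60.10°.
Law of sines: p = r·sin P/sin R ≈ 54.392.
Law of sines: q = r·sin Q/sin R ≈ 54.781.
The bisector from R has length 2·q·p·cos(∠R/2)/(q+p) ≈ 47.154.

t_R ≈ 47.154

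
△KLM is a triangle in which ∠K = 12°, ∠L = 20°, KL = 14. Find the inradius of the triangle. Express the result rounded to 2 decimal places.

The third angle is ∠M = 180° − ∠K − ∠L = 148.00°.
Law of sines: LM = KL·sin K/sin M ≈ 5.4928.
Law of sines: MK = KL·sin L/sin M ≈ 9.0359.
Area = ½·KL·LM·sin L ≈ 13.151.
Semiperimeter s = (5.4928+9.0359+14)/2 = 14.264.
Inradius = area/s = 13.151/14.264 ≈ 0.92192.

r ≈ 0.92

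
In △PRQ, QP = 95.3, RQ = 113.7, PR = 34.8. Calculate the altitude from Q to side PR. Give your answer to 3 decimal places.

Semiperimeter s = (113.7 + 95.3 + 34.8)/2 = 121.9.
Heron's formula: area = √(121.9·8.2·26.6·87.1) ≈ 1521.8.
The altitude from Q has length 2·area/PR ≈ 87.46.

h_Q ≈ 87.460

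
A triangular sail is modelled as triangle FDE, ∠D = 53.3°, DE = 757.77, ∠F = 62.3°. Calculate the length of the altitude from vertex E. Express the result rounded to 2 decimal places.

The third angle is ∠E = 180° − ∠F − ∠D = 64.40°.
Law of sines: EF = DE·sin D/sin F ≈ 686.2.
Law of sines: FD = DE·sin E/sin F ≈ 771.84.
Area = ½·DE·EF·sin E ≈ 2.3447e+05.
The altitude from E has length 2·area/FD ≈ 607.56.

607.56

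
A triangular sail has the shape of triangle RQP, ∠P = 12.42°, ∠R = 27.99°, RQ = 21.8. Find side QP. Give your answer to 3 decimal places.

The third angle is ∠Q = 180° − ∠P − ∠R = 139.59°.
Law of sines: QP = RQ·sin R/sin P ≈ 47.57.

47.570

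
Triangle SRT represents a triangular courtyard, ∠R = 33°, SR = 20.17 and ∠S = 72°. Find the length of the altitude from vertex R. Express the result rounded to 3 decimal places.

h_R ≈ 19.183

The third angle is ∠T = 180° − ∠S − ∠R = 75.00°.
Law of sines: RT = SR·sin S/sin T ≈ 19.86.
Law of sines: TS = SR·sin R/sin T ≈ 11.373.
Area = ½·SR·RT·sin R ≈ 109.08.
The altitude from R has length 2·area/TS ≈ 19.183.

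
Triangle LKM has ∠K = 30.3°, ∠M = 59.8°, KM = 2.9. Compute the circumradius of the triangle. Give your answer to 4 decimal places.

R ≈ 1.4500

The third angle is ∠L = 180° − ∠K − ∠M = 89.90°.
Law of sines: ML = KM·sin K/sin L ≈ 1.4631.
Law of sines: LK = KM·sin M/sin L ≈ 2.5064.
Circumradius = KM/(2 sin L) ≈ 1.45.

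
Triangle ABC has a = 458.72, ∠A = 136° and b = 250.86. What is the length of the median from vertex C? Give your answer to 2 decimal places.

m_C ≈ 349.01

Law of sines: sin B = b·sin A/a ≈ 0.37989.
Since a ≥ b, only the acute value applies: ∠B ≈ 22.33°.
Then ∠C = 180° − ∠A − ∠B ≈ 21.67°.
Law of sines gives c = a·sin C/sin A ≈ 243.88.
Median from C: ½√(2·a² + 2·b² − c²) ≈ 349.01.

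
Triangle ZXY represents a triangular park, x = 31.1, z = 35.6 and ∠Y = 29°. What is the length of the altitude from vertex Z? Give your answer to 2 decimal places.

h_Z ≈ 15.08

By the law of cosines, y² = z² + x² − 2·z·x·cos Y = 297.88, so y ≈ 17.259.
Area = ½·z·x·sin Y ≈ 268.38.
The altitude from Z has length 2·area/z ≈ 15.078.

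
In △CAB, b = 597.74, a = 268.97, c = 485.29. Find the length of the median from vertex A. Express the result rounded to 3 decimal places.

Median from A: ½√(2·b² + 2·c² − a²) ≈ 527.55.

527.554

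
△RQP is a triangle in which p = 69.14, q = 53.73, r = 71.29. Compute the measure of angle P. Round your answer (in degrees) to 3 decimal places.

65.402

By the law of cosines, cos P = (r² + q² − p²) / (2·r·q) ≈ 0.41625, so ∠P ≈ 65.40°.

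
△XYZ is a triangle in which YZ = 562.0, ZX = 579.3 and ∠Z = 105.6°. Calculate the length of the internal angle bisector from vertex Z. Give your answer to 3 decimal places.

t_Z ≈ 344.935

By the law of cosines, XY² = YZ² + ZX² − 2·YZ·ZX·cos Z = 8.2654e+05, so XY ≈ 909.14.
The bisector from Z has length 2·YZ·ZX·cos(∠Z/2)/(YZ+ZX) ≈ 344.94.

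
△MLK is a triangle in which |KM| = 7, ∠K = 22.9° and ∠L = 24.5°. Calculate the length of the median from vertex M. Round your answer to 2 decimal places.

The third angle is ∠M = 180° − ∠L − ∠K = 132.60°.
Law of sines: |LK| = |KM|·sin M/sin L ≈ 12.425.
Law of sines: |ML| = |KM|·sin K/sin L ≈ 6.5684.
Median from M: ½√(2·|KM|² + 2·|ML|² − |LK|²) ≈ 2.734.

m_M ≈ 2.73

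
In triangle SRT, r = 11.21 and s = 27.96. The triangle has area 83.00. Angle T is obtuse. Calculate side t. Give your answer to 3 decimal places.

37.936

From area = ½·s·r·sin T, we get sin T = 2·area/(s·r) ≈ 0.52962.
Taking the obtuse solution, ∠T ≈ 148.02°.
Law of cosines then gives t ≈ 37.936.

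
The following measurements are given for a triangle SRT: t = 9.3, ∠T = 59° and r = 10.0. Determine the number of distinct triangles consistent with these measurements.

2

r·sin T = 10.0·sin(59°) ≈ 8.572.
Since r sin T < t < r (8.572 < 9.3 < 10.0), two triangles exist.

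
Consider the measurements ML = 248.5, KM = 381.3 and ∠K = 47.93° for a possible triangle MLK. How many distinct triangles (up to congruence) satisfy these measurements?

0

KM·sin K = 381.3·sin(47.93°) ≈ 283.
Since ML = 248.5 < 283 = KM sin K, no triangle exists.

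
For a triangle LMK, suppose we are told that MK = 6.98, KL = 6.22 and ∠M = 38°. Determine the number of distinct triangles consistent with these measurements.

MK·sin M = 6.98·sin(38°) ≈ 4.297.
Since MK sin M < KL < MK (4.297 < 6.22 < 6.98), two triangles exist.

2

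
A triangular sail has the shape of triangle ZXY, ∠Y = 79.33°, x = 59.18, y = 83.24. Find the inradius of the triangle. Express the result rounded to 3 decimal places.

19.258

Law of sines: sin X = x·sin Y/y ≈ 0.69866.
Since y ≥ x, only the acute value applies: ∠X ≈ 44.32°.
Then ∠Z = 180° − ∠Y − ∠X ≈ 56.35°.
Law of sines gives z = y·sin Z/sin Y ≈ 70.511.
Area = ½·y·x·sin Z ≈ 2050.4.
Semiperimeter s = (70.511+59.18+83.24)/2 = 106.47.
Inradius = area/s = 2050.4/106.47 ≈ 19.258.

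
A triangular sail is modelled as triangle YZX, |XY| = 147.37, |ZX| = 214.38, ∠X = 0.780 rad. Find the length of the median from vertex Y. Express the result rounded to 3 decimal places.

103.671

By the law of cosines, |YZ|² = |ZX|² + |XY|² − 2·|ZX|·|XY|·cos X = 22757, so |YZ| ≈ 150.85.
Median from Y: ½√(2·|XY|² + 2·|YZ|² − |ZX|²) ≈ 103.67.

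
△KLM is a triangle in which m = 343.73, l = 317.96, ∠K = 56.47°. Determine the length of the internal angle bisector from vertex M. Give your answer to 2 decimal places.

265.06

By the law of cosines, k² = l² + m² − 2·l·m·cos K = 98508, so k ≈ 313.86.
Law of cosines again: cos M = (k² + l² − m²)/(2·k·l) ≈ 0.40812, so ∠M ≈ 65.91°.
The bisector from M has length 2·k·l·cos(∠M/2)/(k+l) ≈ 265.06.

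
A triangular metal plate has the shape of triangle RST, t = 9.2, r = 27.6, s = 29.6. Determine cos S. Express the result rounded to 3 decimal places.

By the law of cosines, cos S = (t² + r² − s²) / (2·t·r) ≈ -0.05860, so ∠S ≈ 1.629 rad.

-0.059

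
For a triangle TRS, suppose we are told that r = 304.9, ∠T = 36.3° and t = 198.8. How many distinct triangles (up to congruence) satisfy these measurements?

r·sin T = 304.9·sin(36.3°) ≈ 180.5.
Since r sin T < t < r (180.5 < 198.8 < 304.9), two triangles exist.

2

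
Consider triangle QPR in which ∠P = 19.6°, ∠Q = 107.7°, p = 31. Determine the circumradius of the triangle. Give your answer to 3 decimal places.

46.206

The third angle is ∠R = 180° − ∠Q − ∠P = 52.70°.
Law of sines: q = p·sin Q/sin P ≈ 88.038.
Law of sines: r = p·sin R/sin P ≈ 73.512.
Circumradius = p/(2 sin P) ≈ 46.206.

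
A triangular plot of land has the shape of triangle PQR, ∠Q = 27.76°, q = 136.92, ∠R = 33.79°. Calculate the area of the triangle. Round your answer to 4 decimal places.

9840.7837

The third angle is ∠P = 180° − ∠Q − ∠R = 118.45°.
Law of sines: p = q·sin P/sin Q ≈ 258.46.
Law of sines: r = q·sin R/sin Q ≈ 163.49.
Area = ½·q·p·sin R ≈ 9840.8.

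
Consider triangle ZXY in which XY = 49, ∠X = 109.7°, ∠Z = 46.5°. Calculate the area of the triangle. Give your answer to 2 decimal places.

The third angle is ∠Y = 180° − ∠Z − ∠X = 23.80°.
Law of sines: YZ = XY·sin X/sin Z ≈ 63.598.
Law of sines: ZX = XY·sin Y/sin Z ≈ 27.26.
Area = ½·XY·YZ·sin Y ≈ 628.78.

628.78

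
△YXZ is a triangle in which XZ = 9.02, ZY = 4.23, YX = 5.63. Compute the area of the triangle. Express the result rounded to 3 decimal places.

Semiperimeter s = (9.02 + 4.23 + 5.63)/2 = 9.44.
Heron's formula: area = √(9.44·0.42·5.21·3.81) ≈ 8.8714.

8.871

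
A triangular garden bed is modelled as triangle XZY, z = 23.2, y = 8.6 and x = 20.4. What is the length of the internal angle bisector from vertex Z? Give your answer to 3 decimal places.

By the law of cosines, cos Z = (y² + x² − z²) / (2·y·x) ≈ -0.13714, so ∠Z ≈ 97.88°.
The bisector from Z has length 2·y·x·cos(∠Z/2)/(y+x) ≈ 7.9472.

t_Z ≈ 7.947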